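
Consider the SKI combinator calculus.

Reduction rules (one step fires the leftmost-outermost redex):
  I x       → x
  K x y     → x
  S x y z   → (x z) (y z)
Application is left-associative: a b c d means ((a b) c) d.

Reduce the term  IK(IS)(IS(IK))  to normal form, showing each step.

  start: IK(IS)(IS(IK))
  →1  K(IS)(IS(IK))
  →2  IS
  →3  S

Answer: normal form = S  (in 3 steps)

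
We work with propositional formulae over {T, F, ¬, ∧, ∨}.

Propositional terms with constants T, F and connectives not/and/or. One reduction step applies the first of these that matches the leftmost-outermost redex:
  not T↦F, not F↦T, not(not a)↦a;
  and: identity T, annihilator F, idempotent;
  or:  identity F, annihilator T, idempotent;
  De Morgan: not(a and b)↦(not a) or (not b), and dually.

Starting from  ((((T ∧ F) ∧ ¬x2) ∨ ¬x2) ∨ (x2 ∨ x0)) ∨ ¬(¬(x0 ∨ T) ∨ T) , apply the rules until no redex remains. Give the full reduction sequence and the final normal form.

Answer: normal form = ¬x2 ∨ (x2 ∨ x0)  (in 9 steps)

Derivation:
  start: ((((T ∧ F) ∧ ¬x2) ∨ ¬x2) ∨ (x2 ∨ x0)) ∨ ¬(¬(x0 ∨ T) ∨ T)
  [1] (((F ∧ ¬x2) ∨ ¬x2) ∨ (x2 ∨ x0)) ∨ ¬(¬(x0 ∨ T) ∨ T)
  [2] ((F ∨ ¬x2) ∨ (x2 ∨ x0)) ∨ ¬(¬(x0 ∨ T) ∨ T)
  [3] (¬x2 ∨ (x2 ∨ x0)) ∨ ¬(¬(x0 ∨ T) ∨ T)
  [4] (¬x2 ∨ (x2 ∨ x0)) ∨ (¬¬(x0 ∨ T) ∧ ¬T)
  [5] (¬x2 ∨ (x2 ∨ x0)) ∨ ((x0 ∨ T) ∧ ¬T)
  [6] (¬x2 ∨ (x2 ∨ x0)) ∨ (T ∧ ¬T)
  [7] (¬x2 ∨ (x2 ∨ x0)) ∨ ¬T
  [8] (¬x2 ∨ (x2 ∨ x0)) ∨ F
  [9] ¬x2 ∨ (x2 ∨ x0)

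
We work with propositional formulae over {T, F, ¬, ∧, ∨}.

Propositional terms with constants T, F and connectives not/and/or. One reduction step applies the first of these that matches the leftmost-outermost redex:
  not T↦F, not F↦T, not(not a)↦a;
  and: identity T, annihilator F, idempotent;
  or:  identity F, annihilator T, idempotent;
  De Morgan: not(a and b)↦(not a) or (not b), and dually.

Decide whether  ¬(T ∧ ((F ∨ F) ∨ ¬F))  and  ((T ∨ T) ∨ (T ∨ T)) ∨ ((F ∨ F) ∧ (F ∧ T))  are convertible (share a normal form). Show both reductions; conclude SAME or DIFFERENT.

Term A:
  start: ¬(T ∧ ((F ∨ F) ∨ ¬F))
  step 1: ¬T ∨ ¬((F ∨ F) ∨ ¬F)
  step 2: F ∨ ¬((F ∨ F) ∨ ¬F)
  step 3: ¬((F ∨ F) ∨ ¬F)
  step 4: ¬(F ∨ F) ∧ ¬¬F
  step 5: (¬F ∧ ¬F) ∧ ¬¬F
  step 6: ¬F ∧ ¬¬F
  step 7: T ∧ ¬¬F
  step 8: ¬¬F
  step 9: F

Term B:
  start: ((T ∨ T) ∨ (T ∨ T)) ∨ ((F ∨ F) ∧ (F ∧ T))
  step 1: (T ∨ T) ∨ ((F ∨ F) ∧ (F ∧ T))
  step 2: T ∨ ((F ∨ F) ∧ (F ∧ T))
  step 3: T

Answer: DIFFERENT — A ⇓ F, B ⇓ T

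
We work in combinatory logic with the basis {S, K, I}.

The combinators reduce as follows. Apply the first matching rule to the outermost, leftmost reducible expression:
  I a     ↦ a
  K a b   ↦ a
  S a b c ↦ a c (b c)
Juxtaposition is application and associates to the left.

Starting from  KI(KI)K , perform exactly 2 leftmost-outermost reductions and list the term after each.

Answer: after 2 steps: K

Derivation:
  start: KI(KI)K
  [1] IK
  [2] K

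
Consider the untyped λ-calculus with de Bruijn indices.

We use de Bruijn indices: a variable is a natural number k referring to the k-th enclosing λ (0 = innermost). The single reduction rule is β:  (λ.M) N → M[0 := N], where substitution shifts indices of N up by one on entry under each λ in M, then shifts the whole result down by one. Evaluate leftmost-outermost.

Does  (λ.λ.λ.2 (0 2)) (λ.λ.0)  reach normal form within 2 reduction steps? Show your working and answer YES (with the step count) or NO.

  start: (λ.λ.λ.2 (0 2)) (λ.λ.0)
  →1  λ.λ.(λ.λ.0) (0 (λ.λ.0))
  →2  λ.λ.λ.0

Answer: YES — reaches normal form λ.λ.λ.0 in 2 ≤ 2 steps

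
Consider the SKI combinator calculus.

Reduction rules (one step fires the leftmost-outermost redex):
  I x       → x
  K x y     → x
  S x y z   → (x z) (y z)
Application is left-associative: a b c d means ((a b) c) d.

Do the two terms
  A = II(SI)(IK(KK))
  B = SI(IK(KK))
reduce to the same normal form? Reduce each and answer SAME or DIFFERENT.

Term A:
  start: II(SI)(IK(KK))
  →1  I(SI)(IK(KK))
  →2  SI(IK(KK))
  →3  SI(K(KK))

Term B:
  start: SI(IK(KK))
  →1  SI(K(KK))

Answer: SAME — A ⇓ SI(K(KK)), B ⇓ SI(K(KK))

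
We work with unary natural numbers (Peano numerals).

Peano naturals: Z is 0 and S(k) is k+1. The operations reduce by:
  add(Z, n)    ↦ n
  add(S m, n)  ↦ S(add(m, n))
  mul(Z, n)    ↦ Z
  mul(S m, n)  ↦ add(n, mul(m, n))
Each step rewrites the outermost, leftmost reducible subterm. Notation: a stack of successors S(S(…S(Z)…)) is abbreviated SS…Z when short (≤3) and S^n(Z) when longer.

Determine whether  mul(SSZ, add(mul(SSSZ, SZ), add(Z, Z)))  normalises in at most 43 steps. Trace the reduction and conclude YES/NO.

  start: mul(SSZ, add(mul(SSSZ, SZ), add(Z, Z)))
  [1] add(add(mul(SSSZ, SZ), add(Z, Z)), mul(SZ, add(mul(SSSZ, SZ), add(Z, Z))))
  [2] add(add(add(SZ, mul(SSZ, SZ)), add(Z, Z)), mul(SZ, add(mul(SSSZ, SZ), add(Z, Z))))
  [3] add(add(S(add(Z, mul(SSZ, SZ))), add(Z, Z)), mul(SZ, add(mul(SSSZ, SZ), add(Z, Z))))
  [4] add(S(add(add(Z, mul(SSZ, SZ)), add(Z, Z))), mul(SZ, add(mul(SSSZ, SZ), add(Z, Z))))
  [5] S(add(add(add(Z, mul(SSZ, SZ)), add(Z, Z)), mul(SZ, add(mul(SSSZ, SZ), add(Z, Z)))))
  [6] S(add(add(mul(SSZ, SZ), add(Z, Z)), mul(SZ, add(mul(SSSZ, SZ), add(Z, Z)))))
  [7] S(add(add(add(SZ, mul(SZ, SZ)), add(Z, Z)), mul(SZ, add(mul(SSSZ, SZ), add(Z, Z)))))
  [8] S(add(add(S(add(Z, mul(SZ, SZ))), add(Z, Z)), mul(SZ, add(mul(SSSZ, SZ), add(Z, Z)))))
  [9] S(add(S(add(add(Z, mul(SZ, SZ)), add(Z, Z))), mul(SZ, add(mul(SSSZ, SZ), add(Z, Z)))))
  [10] S(S(add(add(add(Z, mul(SZ, SZ)), add(Z, Z)), mul(SZ, add(mul(SSSZ, SZ), add(Z, Z))))))
  [11] S(S(add(add(mul(SZ, SZ), add(Z, Z)), mul(SZ, add(mul(SSSZ, SZ), add(Z, Z))))))
  [12] S(S(add(add(add(SZ, mul(Z, SZ)), add(Z, Z)), mul(SZ, add(mul(SSSZ, SZ), add(Z, Z))))))
  [13] S(S(add(add(S(add(Z, mul(Z, SZ))), add(Z, Z)), mul(SZ, add(mul(SSSZ, SZ), add(Z, Z))))))
  [14] S(S(add(S(add(add(Z, mul(Z, SZ)), add(Z, Z))), mul(SZ, add(mul(SSSZ, SZ), add(Z, Z))))))
  [15] S(S(S(add(add(add(Z, mul(Z, SZ)), add(Z, Z)), mul(SZ, add(mul(SSSZ, SZ), add(Z, Z)))))))
  [16] S(S(S(add(add(mul(Z, SZ), add(Z, Z)), mul(SZ, add(mul(SSSZ, SZ), add(Z, Z)))))))
  [17] S(S(S(add(add(Z, add(Z, Z)), mul(SZ, add(mul(SSSZ, SZ), add(Z, Z)))))))
  [18] S(S(S(add(add(Z, Z), mul(SZ, add(mul(SSSZ, SZ), add(Z, Z)))))))
  [19] S(S(S(add(Z, mul(SZ, add(mul(SSSZ, SZ), add(Z, Z)))))))
  [20] S(S(S(mul(SZ, add(mul(SSSZ, SZ), add(Z, Z))))))
  [21] S(S(S(add(add(mul(SSSZ, SZ), add(Z, Z)), mul(Z, add(mul(SSSZ, SZ), add(Z, Z)))))))
  [22] S(S(S(add(add(add(SZ, mul(SSZ, SZ)), add(Z, Z)), mul(Z, add(mul(SSSZ, SZ), add(Z, Z)))))))
  [23] S(S(S(add(add(S(add(Z, mul(SSZ, SZ))), add(Z, Z)), mul(Z, add(mul(SSSZ, SZ), add(Z, Z)))))))
  [24] S(S(S(add(S(add(add(Z, mul(SSZ, SZ)), add(Z, Z))), mul(Z, add(mul(SSSZ, SZ), add(Z, Z)))))))
  [25] S(S(S(S(add(add(add(Z, mul(SSZ, SZ)), add(Z, Z)), mul(Z, add(mul(SSSZ, SZ), add(Z, Z))))))))
  [26] S(S(S(S(add(add(mul(SSZ, SZ), add(Z, Z)), mul(Z, add(mul(SSSZ, SZ), add(Z, Z))))))))
  [27] S(S(S(S(add(add(add(SZ, mul(SZ, SZ)), add(Z, Z)), mul(Z, add(mul(SSSZ, SZ), add(Z, Z))))))))
  [28] S(S(S(S(add(add(S(add(Z, mul(SZ, SZ))), add(Z, Z)), mul(Z, add(mul(SSSZ, SZ), add(Z, Z))))))))
  [29] S(S(S(S(add(S(add(add(Z, mul(SZ, SZ)), add(Z, Z))), mul(Z, add(mul(SSSZ, SZ), add(Z, Z))))))))
  [30] S(S(S(S(S(add(add(add(Z, mul(SZ, SZ)), add(Z, Z)), mul(Z, add(mul(SSSZ, SZ), add(Z, Z)))))))))
  [31] S(S(S(S(S(add(add(mul(SZ, SZ), add(Z, Z)), mul(Z, add(mul(SSSZ, SZ), add(Z, Z)))))))))
  [32] S(S(S(S(S(add(add(add(SZ, mul(Z, SZ)), add(Z, Z)), mul(Z, add(mul(SSSZ, SZ), add(Z, Z)))))))))
  [33] S(S(S(S(S(add(add(S(add(Z, mul(Z, SZ))), add(Z, Z)), mul(Z, add(mul(SSSZ, SZ), add(Z, Z)))))))))
  [34] S(S(S(S(S(add(S(add(add(Z, mul(Z, SZ)), add(Z, Z))), mul(Z, add(mul(SSSZ, SZ), add(Z, Z)))))))))
  [35] S(S(S(S(S(S(add(add(add(Z, mul(Z, SZ)), add(Z, Z)), mul(Z, add(mul(SSSZ, SZ), add(Z, Z))))))))))
  [36] S(S(S(S(S(S(add(add(mul(Z, SZ), add(Z, Z)), mul(Z, add(mul(SSSZ, SZ), add(Z, Z))))))))))
  [37] S(S(S(S(S(S(add(add(Z, add(Z, Z)), mul(Z, add(mul(SSSZ, SZ), add(Z, Z))))))))))
  [38] S(S(S(S(S(S(add(add(Z, Z), mul(Z, add(mul(SSSZ, SZ), add(Z, Z))))))))))
  [39] S(S(S(S(S(S(add(Z, mul(Z, add(mul(SSSZ, SZ), add(Z, Z))))))))))
  [40] S(S(S(S(S(S(mul(Z, add(mul(SSSZ, SZ), add(Z, Z)))))))))
  [41] S^6(Z)

Answer: YES — reaches normal form S^6(Z) in 41 ≤ 43 steps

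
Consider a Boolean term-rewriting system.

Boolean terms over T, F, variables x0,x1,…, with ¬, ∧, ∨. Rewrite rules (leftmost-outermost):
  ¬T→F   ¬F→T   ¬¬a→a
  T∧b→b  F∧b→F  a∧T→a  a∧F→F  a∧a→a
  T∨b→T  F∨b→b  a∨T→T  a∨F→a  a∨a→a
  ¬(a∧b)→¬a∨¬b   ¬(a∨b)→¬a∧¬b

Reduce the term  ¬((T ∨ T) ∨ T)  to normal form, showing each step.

  start: ¬((T ∨ T) ∨ T)
  [1] ¬(T ∨ T) ∧ ¬T
  [2] (¬T ∧ ¬T) ∧ ¬T
  [3] ¬T ∧ ¬T
  [4] ¬T
  [5] F

Answer: normal form = F  (in 5 steps)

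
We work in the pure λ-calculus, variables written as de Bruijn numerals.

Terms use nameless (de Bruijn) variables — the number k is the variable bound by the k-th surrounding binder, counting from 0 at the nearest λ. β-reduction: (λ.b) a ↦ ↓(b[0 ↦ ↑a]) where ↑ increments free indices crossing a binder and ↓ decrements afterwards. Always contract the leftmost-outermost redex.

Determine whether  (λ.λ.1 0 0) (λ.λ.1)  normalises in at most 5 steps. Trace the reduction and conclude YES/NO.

  start: (λ.λ.1 0 0) (λ.λ.1)
  [1] λ.(λ.λ.1) 0 0
  [2] λ.(λ.1) 0
  [3] λ.0

Answer: YES — reaches normal form λ.0 in 3 ≤ 5 steps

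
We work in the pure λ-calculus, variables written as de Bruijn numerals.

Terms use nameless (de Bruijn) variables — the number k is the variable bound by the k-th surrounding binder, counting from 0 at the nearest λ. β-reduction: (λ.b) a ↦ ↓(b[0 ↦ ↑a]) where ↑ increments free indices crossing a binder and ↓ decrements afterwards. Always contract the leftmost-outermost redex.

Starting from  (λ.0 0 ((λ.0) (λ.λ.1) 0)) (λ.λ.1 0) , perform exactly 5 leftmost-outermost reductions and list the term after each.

  start: (λ.0 0 ((λ.0) (λ.λ.1) 0)) (λ.λ.1 0)
  →1  (λ.λ.1 0) (λ.λ.1 0) ((λ.0) (λ.λ.1) (λ.λ.1 0))
  →2  (λ.(λ.λ.1 0) 0) ((λ.0) (λ.λ.1) (λ.λ.1 0))
  →3  (λ.λ.1 0) ((λ.0) (λ.λ.1) (λ.λ.1 0))
  →4  λ.(λ.0) (λ.λ.1) (λ.λ.1 0) 0
  →5  λ.(λ.λ.1) (λ.λ.1 0) 0

Answer: after 5 steps: λ.(λ.λ.1) (λ.λ.1 0) 0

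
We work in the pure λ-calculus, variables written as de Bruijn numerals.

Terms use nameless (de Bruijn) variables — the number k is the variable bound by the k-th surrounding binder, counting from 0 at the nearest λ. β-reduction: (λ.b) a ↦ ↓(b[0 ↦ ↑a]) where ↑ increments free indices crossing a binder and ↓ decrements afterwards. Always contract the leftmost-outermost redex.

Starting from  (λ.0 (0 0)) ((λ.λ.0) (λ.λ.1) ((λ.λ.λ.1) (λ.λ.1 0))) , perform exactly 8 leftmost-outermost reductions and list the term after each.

Answer: after 8 steps: λ.(λ.λ.1) ((λ.λ.0) (λ.λ.1) ((λ.λ.λ.1) (λ.λ.1 0)))

Reduction:
  start: (λ.0 (0 0)) ((λ.λ.0) (λ.λ.1) ((λ.λ.λ.1) (λ.λ.1 0)))
  →1  (λ.λ.0) (λ.λ.1) ((λ.λ.λ.1) (λ.λ.1 0)) ((λ.λ.0) (λ.λ.1) ((λ.λ.λ.1) (λ.λ.1 0)) ((λ.λ.0) (λ.λ.1) ((λ.λ.λ.1) (λ.λ.1 0))))
  →2  (λ.0) ((λ.λ.λ.1) (λ.λ.1 0)) ((λ.λ.0) (λ.λ.1) ((λ.λ.λ.1) (λ.λ.1 0)) ((λ.λ.0) (λ.λ.1) ((λ.λ.λ.1) (λ.λ.1 0))))
  →3  (λ.λ.λ.1) (λ.λ.1 0) ((λ.λ.0) (λ.λ.1) ((λ.λ.λ.1) (λ.λ.1 0)) ((λ.λ.0) (λ.λ.1) ((λ.λ.λ.1) (λ.λ.1 0))))
  →4  (λ.λ.1) ((λ.λ.0) (λ.λ.1) ((λ.λ.λ.1) (λ.λ.1 0)) ((λ.λ.0) (λ.λ.1) ((λ.λ.λ.1) (λ.λ.1 0))))
  →5  λ.(λ.λ.0) (λ.λ.1) ((λ.λ.λ.1) (λ.λ.1 0)) ((λ.λ.0) (λ.λ.1) ((λ.λ.λ.1) (λ.λ.1 0)))
  →6  λ.(λ.0) ((λ.λ.λ.1) (λ.λ.1 0)) ((λ.λ.0) (λ.λ.1) ((λ.λ.λ.1) (λ.λ.1 0)))
  →7  λ.(λ.λ.λ.1) (λ.λ.1 0) ((λ.λ.0) (λ.λ.1) ((λ.λ.λ.1) (λ.λ.1 0)))
  →8  λ.(λ.λ.1) ((λ.λ.0) (λ.λ.1) ((λ.λ.λ.1) (λ.λ.1 0)))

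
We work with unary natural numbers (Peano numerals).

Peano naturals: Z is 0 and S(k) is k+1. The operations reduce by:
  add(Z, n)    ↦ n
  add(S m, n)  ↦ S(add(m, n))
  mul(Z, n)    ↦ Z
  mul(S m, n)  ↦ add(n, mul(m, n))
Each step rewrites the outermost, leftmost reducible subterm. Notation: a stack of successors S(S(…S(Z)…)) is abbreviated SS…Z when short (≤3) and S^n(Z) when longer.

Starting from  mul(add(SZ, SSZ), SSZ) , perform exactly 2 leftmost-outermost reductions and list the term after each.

  start: mul(add(SZ, SSZ), SSZ)
  step 1: mul(S(add(Z, SSZ)), SSZ)
  step 2: add(SSZ, mul(add(Z, SSZ), SSZ))

Answer: after 2 steps: add(SSZ, mul(add(Z, SSZ), SSZ))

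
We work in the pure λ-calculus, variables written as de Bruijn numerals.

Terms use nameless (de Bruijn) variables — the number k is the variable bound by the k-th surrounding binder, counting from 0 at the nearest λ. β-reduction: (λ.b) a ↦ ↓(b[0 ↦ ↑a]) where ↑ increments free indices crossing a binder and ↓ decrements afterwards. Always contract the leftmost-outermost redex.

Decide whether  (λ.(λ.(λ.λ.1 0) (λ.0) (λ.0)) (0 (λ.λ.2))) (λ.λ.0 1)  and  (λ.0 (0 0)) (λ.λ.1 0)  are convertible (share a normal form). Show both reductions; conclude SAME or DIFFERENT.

Answer: DIFFERENT — A ⇓ λ.0, B ⇓ λ.λ.1 0

Derivation:
Term A:
  start: (λ.(λ.(λ.λ.1 0) (λ.0) (λ.0)) (0 (λ.λ.2))) (λ.λ.0 1)
  step 1: (λ.(λ.λ.1 0) (λ.0) (λ.0)) ((λ.λ.0 1) (λ.λ.λ.λ.0 1))
  step 2: (λ.λ.1 0) (λ.0) (λ.0)
  step 3: (λ.(λ.0) 0) (λ.0)
  step 4: (λ.0) (λ.0)
  step 5: λ.0

Term B:
  start: (λ.0 (0 0)) (λ.λ.1 0)
  step 1: (λ.λ.1 0) ((λ.λ.1 0) (λ.λ.1 0))
  step 2: λ.(λ.λ.1 0) (λ.λ.1 0) 0
  step 3: λ.(λ.(λ.λ.1 0) 0) 0
  step 4: λ.(λ.λ.1 0) 0
  step 5: λ.λ.1 0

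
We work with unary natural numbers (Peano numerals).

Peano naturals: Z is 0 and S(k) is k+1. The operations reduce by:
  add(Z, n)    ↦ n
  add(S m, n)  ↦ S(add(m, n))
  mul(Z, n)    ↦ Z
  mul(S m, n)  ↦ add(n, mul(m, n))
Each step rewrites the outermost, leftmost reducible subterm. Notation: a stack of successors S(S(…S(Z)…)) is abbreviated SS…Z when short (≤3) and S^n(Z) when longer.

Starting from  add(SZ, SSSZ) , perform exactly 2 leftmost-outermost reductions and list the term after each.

  start: add(SZ, SSSZ)
  →1  S(add(Z, SSSZ))
  →2  S^4(Z)

Answer: after 2 steps: S^4(Z)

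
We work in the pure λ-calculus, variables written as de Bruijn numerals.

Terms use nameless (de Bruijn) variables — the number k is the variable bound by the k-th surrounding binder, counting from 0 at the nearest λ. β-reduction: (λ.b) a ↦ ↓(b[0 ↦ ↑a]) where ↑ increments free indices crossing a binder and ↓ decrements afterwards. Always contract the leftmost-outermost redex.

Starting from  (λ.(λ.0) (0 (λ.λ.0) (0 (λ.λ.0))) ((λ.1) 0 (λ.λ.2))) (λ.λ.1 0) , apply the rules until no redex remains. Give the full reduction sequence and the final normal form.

  start: (λ.(λ.0) (0 (λ.λ.0) (0 (λ.λ.0))) ((λ.1) 0 (λ.λ.2))) (λ.λ.1 0)
  step 1: (λ.0) ((λ.λ.1 0) (λ.λ.0) ((λ.λ.1 0) (λ.λ.0))) ((λ.λ.λ.1 0) (λ.λ.1 0) (λ.λ.λ.λ.1 0))
  step 2: (λ.λ.1 0) (λ.λ.0) ((λ.λ.1 0) (λ.λ.0)) ((λ.λ.λ.1 0) (λ.λ.1 0) (λ.λ.λ.λ.1 0))
  step 3: (λ.(λ.λ.0) 0) ((λ.λ.1 0) (λ.λ.0)) ((λ.λ.λ.1 0) (λ.λ.1 0) (λ.λ.λ.λ.1 0))
  step 4: (λ.λ.0) ((λ.λ.1 0) (λ.λ.0)) ((λ.λ.λ.1 0) (λ.λ.1 0) (λ.λ.λ.λ.1 0))
  step 5: (λ.0) ((λ.λ.λ.1 0) (λ.λ.1 0) (λ.λ.λ.λ.1 0))
  step 6: (λ.λ.λ.1 0) (λ.λ.1 0) (λ.λ.λ.λ.1 0)
  step 7: (λ.λ.1 0) (λ.λ.λ.λ.1 0)
  step 8: λ.(λ.λ.λ.λ.1 0) 0
  step 9: λ.λ.λ.λ.1 0

Answer: normal form = λ.λ.λ.λ.1 0  (in 9 steps)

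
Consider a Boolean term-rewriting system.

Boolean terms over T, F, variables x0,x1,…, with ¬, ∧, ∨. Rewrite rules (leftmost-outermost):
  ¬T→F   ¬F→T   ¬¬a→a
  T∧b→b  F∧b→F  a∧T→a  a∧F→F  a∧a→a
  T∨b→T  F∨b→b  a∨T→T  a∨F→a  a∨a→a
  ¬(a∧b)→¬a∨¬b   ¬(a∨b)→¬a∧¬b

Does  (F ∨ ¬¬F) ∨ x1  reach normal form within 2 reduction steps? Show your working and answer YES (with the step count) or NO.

Answer: NO — after 2 steps the term is F ∨ x1, not yet normal

Derivation:
  start: (F ∨ ¬¬F) ∨ x1
  step 1: ¬¬F ∨ x1
  step 2: F ∨ x1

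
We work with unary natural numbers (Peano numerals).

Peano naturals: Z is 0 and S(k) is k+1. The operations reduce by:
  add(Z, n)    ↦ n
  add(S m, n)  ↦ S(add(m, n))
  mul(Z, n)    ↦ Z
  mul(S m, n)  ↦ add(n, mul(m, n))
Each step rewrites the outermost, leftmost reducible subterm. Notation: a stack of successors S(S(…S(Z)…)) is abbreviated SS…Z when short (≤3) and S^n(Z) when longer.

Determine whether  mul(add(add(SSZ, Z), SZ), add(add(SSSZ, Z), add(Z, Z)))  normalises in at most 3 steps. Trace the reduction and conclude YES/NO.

Answer: NO — after 3 steps the term is add(add(add(SSSZ, Z), add(Z, Z)), mul(add(add(SZ, Z), SZ), add(add(SSSZ, Z), add(Z, Z)))), not yet normal

Derivation:
  start: mul(add(add(SSZ, Z), SZ), add(add(SSSZ, Z), add(Z, Z)))
  step 1: mul(add(S(add(SZ, Z)), SZ), add(add(SSSZ, Z), add(Z, Z)))
  step 2: mul(S(add(add(SZ, Z), SZ)), add(add(SSSZ, Z), add(Z, Z)))
  step 3: add(add(add(SSSZ, Z), add(Z, Z)), mul(add(add(SZ, Z), SZ), add(add(SSSZ, Z), add(Z, Z))))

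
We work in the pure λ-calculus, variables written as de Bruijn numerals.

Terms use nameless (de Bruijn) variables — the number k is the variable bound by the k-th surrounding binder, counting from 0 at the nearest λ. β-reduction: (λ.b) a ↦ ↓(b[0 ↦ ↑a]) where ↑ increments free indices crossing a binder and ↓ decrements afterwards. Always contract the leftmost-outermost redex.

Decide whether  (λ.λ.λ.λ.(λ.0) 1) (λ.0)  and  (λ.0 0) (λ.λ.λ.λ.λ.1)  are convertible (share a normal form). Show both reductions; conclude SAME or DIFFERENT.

Term A:
  start: (λ.λ.λ.λ.(λ.0) 1) (λ.0)
  →1  λ.λ.λ.(λ.0) 1
  →2  λ.λ.λ.1

Term B:
  start: (λ.0 0) (λ.λ.λ.λ.λ.1)
  →1  (λ.λ.λ.λ.λ.1) (λ.λ.λ.λ.λ.1)
  →2  λ.λ.λ.λ.1

Answer: DIFFERENT — A ⇓ λ.λ.λ.1, B ⇓ λ.λ.λ.λ.1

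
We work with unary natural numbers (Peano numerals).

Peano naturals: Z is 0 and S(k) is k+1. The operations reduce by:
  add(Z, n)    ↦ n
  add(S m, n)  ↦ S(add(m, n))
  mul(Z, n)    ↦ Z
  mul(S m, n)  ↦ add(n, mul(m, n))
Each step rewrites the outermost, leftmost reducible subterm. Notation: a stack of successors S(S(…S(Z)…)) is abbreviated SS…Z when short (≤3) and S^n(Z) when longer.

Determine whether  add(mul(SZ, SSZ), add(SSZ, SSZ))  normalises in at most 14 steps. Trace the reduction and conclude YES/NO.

  start: add(mul(SZ, SSZ), add(SSZ, SSZ))
  →1  add(add(SSZ, mul(Z, SSZ)), add(SSZ, SSZ))
  →2  add(S(add(SZ, mul(Z, SSZ))), add(SSZ, SSZ))
  →3  S(add(add(SZ, mul(Z, SSZ)), add(SSZ, SSZ)))
  →4  S(add(S(add(Z, mul(Z, SSZ))), add(SSZ, SSZ)))
  →5  S(S(add(add(Z, mul(Z, SSZ)), add(SSZ, SSZ))))
  →6  S(S(add(mul(Z, SSZ), add(SSZ, SSZ))))
  →7  S(S(add(Z, add(SSZ, SSZ))))
  →8  S(S(add(SSZ, SSZ)))
  →9  S(S(S(add(SZ, SSZ))))
  →10  S(S(S(S(add(Z, SSZ)))))
  →11  S^6(Z)

Answer: YES — reaches normal form S^6(Z) in 11 ≤ 14 steps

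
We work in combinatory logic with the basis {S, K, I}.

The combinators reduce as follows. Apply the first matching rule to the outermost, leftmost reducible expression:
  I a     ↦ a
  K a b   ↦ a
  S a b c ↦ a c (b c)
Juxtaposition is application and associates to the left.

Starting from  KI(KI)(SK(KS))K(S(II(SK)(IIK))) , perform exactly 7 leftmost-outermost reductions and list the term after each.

  start: KI(KI)(SK(KS))K(S(II(SK)(IIK)))
  step 1: I(SK(KS))K(S(II(SK)(IIK)))
  step 2: SK(KS)K(S(II(SK)(IIK)))
  step 3: KK(KSK)(S(II(SK)(IIK)))
  step 4: K(S(II(SK)(IIK)))
  step 5: K(S(I(SK)(IIK)))
  step 6: K(S(SK(IIK)))
  step 7: K(S(SK(IK)))

Answer: after 7 steps: K(S(SK(IK)))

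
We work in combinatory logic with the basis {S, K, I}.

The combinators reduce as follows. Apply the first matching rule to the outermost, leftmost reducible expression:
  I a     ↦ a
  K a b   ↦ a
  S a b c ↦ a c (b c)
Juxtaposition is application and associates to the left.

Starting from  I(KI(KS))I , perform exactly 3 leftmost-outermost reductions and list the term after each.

Answer: after 3 steps: I

Reduction:
  start: I(KI(KS))I
  →1  KI(KS)I
  →2  II
  →3  I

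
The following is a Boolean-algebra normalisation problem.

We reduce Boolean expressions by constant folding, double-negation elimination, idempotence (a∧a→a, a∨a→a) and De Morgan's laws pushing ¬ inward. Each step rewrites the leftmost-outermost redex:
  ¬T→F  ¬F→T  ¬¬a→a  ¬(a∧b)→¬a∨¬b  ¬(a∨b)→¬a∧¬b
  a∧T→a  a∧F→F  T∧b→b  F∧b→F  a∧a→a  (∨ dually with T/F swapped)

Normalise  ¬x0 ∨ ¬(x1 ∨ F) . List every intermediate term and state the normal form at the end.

  start: ¬x0 ∨ ¬(x1 ∨ F)
  step 1: ¬x0 ∨ (¬x1 ∧ ¬F)
  step 2: ¬x0 ∨ (¬x1 ∧ T)
  step 3: ¬x0 ∨ ¬x1

Answer: normal form = ¬x0 ∨ ¬x1  (in 3 steps)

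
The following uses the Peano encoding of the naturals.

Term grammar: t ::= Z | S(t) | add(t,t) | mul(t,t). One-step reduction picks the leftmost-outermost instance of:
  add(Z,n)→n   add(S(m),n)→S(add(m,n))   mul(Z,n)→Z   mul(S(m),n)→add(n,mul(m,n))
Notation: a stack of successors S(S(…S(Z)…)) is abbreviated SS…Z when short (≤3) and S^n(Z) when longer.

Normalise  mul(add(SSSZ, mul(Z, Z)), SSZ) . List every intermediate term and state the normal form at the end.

Answer: normal form = S^6(Z)  (in 18 steps)

Derivation:
  start: mul(add(SSSZ, mul(Z, Z)), SSZ)
  step 1: mul(S(add(SSZ, mul(Z, Z))), SSZ)
  step 2: add(SSZ, mul(add(SSZ, mul(Z, Z)), SSZ))
  step 3: S(add(SZ, mul(add(SSZ, mul(Z, Z)), SSZ)))
  step 4: S(S(add(Z, mul(add(SSZ, mul(Z, Z)), SSZ))))
  step 5: S(S(mul(add(SSZ, mul(Z, Z)), SSZ)))
  step 6: S(S(mul(S(add(SZ, mul(Z, Z))), SSZ)))
  step 7: S(S(add(SSZ, mul(add(SZ, mul(Z, Z)), SSZ))))
  step 8: S(S(S(add(SZ, mul(add(SZ, mul(Z, Z)), SSZ)))))
  step 9: S(S(S(S(add(Z, mul(add(SZ, mul(Z, Z)), SSZ))))))
  step 10: S(S(S(S(mul(add(SZ, mul(Z, Z)), SSZ)))))
  step 11: S(S(S(S(mul(S(add(Z, mul(Z, Z))), SSZ)))))
  step 12: S(S(S(S(add(SSZ, mul(add(Z, mul(Z, Z)), SSZ))))))
  step 13: S(S(S(S(S(add(SZ, mul(add(Z, mul(Z, Z)), SSZ)))))))
  step 14: S(S(S(S(S(S(add(Z, mul(add(Z, mul(Z, Z)), SSZ))))))))
  step 15: S(S(S(S(S(S(mul(add(Z, mul(Z, Z)), SSZ)))))))
  step 16: S(S(S(S(S(S(mul(mul(Z, Z), SSZ)))))))
  step 17: S(S(S(S(S(S(mul(Z, SSZ)))))))
  step 18: S^6(Z)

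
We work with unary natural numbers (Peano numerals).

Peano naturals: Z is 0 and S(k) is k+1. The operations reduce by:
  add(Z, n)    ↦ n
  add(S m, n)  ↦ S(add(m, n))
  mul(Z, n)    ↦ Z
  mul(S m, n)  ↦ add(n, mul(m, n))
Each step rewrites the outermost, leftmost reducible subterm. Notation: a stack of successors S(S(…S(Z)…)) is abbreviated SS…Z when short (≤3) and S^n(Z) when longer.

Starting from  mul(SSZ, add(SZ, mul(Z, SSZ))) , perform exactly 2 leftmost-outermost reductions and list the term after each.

  start: mul(SSZ, add(SZ, mul(Z, SSZ)))
  step 1: add(add(SZ, mul(Z, SSZ)), mul(SZ, add(SZ, mul(Z, SSZ))))
  step 2: add(S(add(Z, mul(Z, SSZ))), mul(SZ, add(SZ, mul(Z, SSZ))))

Answer: after 2 steps: add(S(add(Z, mul(Z, SSZ))), mul(SZ, add(SZ, mul(Z, SSZ))))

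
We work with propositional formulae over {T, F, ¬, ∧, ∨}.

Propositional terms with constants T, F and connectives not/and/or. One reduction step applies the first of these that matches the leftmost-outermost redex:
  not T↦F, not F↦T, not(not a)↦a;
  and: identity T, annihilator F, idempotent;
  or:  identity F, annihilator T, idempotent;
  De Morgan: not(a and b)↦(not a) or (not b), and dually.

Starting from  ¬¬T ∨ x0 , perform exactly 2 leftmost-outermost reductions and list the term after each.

Answer: after 2 steps: T

Derivation:
  start: ¬¬T ∨ x0
  →1  T ∨ x0
  →2  T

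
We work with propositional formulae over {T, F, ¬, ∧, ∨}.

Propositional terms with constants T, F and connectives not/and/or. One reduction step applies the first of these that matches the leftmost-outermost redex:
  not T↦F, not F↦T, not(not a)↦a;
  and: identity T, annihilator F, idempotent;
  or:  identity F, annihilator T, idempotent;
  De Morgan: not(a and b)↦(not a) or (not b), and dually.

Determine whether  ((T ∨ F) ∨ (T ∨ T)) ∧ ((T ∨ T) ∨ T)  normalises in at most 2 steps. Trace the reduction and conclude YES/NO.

Answer: NO — after 2 steps the term is T ∧ ((T ∨ T) ∨ T), not yet normal

Derivation:
  start: ((T ∨ F) ∨ (T ∨ T)) ∧ ((T ∨ T) ∨ T)
  step 1: (T ∨ (T ∨ T)) ∧ ((T ∨ T) ∨ T)
  step 2: T ∧ ((T ∨ T) ∨ T)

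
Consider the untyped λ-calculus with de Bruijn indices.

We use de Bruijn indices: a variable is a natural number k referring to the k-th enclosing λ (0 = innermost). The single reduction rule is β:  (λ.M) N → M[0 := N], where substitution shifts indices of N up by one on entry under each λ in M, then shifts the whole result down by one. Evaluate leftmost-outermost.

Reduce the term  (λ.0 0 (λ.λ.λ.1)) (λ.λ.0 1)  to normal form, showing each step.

  start: (λ.0 0 (λ.λ.λ.1)) (λ.λ.0 1)
  →1  (λ.λ.0 1) (λ.λ.0 1) (λ.λ.λ.1)
  →2  (λ.0 (λ.λ.0 1)) (λ.λ.λ.1)
  →3  (λ.λ.λ.1) (λ.λ.0 1)
  →4  λ.λ.1

Answer: normal form = λ.λ.1  (in 4 steps)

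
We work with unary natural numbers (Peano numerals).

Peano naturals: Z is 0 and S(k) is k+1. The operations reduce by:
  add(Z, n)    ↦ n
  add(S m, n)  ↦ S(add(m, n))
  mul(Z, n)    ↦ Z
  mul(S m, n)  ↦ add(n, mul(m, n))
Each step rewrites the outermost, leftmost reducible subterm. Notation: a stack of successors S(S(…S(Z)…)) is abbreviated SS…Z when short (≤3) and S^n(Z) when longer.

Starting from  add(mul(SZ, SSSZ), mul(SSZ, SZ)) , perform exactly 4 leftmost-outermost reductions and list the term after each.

  start: add(mul(SZ, SSSZ), mul(SSZ, SZ))
  [1] add(add(SSSZ, mul(Z, SSSZ)), mul(SSZ, SZ))
  [2] add(S(add(SSZ, mul(Z, SSSZ))), mul(SSZ, SZ))
  [3] S(add(add(SSZ, mul(Z, SSSZ)), mul(SSZ, SZ)))
  [4] S(add(S(add(SZ, mul(Z, SSSZ))), mul(SSZ, SZ)))

Answer: after 4 steps: S(add(S(add(SZ, mul(Z, SSSZ))), mul(SSZ, SZ)))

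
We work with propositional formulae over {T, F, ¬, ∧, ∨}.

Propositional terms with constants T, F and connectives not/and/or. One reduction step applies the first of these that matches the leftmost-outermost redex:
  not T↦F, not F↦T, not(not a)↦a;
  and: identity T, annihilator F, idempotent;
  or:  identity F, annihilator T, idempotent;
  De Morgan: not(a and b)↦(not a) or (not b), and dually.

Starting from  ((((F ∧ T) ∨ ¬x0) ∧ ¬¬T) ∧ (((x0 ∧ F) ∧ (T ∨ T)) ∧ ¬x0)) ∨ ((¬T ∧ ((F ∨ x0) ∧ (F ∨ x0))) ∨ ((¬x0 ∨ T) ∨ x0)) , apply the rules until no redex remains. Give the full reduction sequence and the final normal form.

Answer: normal form = T  (in 14 steps)

Working:
  start: ((((F ∧ T) ∨ ¬x0) ∧ ¬¬T) ∧ (((x0 ∧ F) ∧ (T ∨ T)) ∧ ¬x0)) ∨ ((¬T ∧ ((F ∨ x0) ∧ (F ∨ x0))) ∨ ((¬x0 ∨ T) ∨ x0))
  →1  (((F ∨ ¬x0) ∧ ¬¬T) ∧ (((x0 ∧ F) ∧ (T ∨ T)) ∧ ¬x0)) ∨ ((¬T ∧ ((F ∨ x0) ∧ (F ∨ x0))) ∨ ((¬x0 ∨ T) ∨ x0))
  →2  ((¬x0 ∧ ¬¬T) ∧ (((x0 ∧ F) ∧ (T ∨ T)) ∧ ¬x0)) ∨ ((¬T ∧ ((F ∨ x0) ∧ (F ∨ x0))) ∨ ((¬x0 ∨ T) ∨ x0))
  →3  ((¬x0 ∧ T) ∧ (((x0 ∧ F) ∧ (T ∨ T)) ∧ ¬x0)) ∨ ((¬T ∧ ((F ∨ x0) ∧ (F ∨ x0))) ∨ ((¬x0 ∨ T) ∨ x0))
  →4  (¬x0 ∧ (((x0 ∧ F) ∧ (T ∨ T)) ∧ ¬x0)) ∨ ((¬T ∧ ((F ∨ x0) ∧ (F ∨ x0))) ∨ ((¬x0 ∨ T) ∨ x0))
  →5  (¬x0 ∧ ((F ∧ (T ∨ T)) ∧ ¬x0)) ∨ ((¬T ∧ ((F ∨ x0) ∧ (F ∨ x0))) ∨ ((¬x0 ∨ T) ∨ x0))
  →6  (¬x0 ∧ (F ∧ ¬x0)) ∨ ((¬T ∧ ((F ∨ x0) ∧ (F ∨ x0))) ∨ ((¬x0 ∨ T) ∨ x0))
  →7  (¬x0 ∧ F) ∨ ((¬T ∧ ((F ∨ x0) ∧ (F ∨ x0))) ∨ ((¬x0 ∨ T) ∨ x0))
  →8  F ∨ ((¬T ∧ ((F ∨ x0) ∧ (F ∨ x0))) ∨ ((¬x0 ∨ T) ∨ x0))
  →9  (¬T ∧ ((F ∨ x0) ∧ (F ∨ x0))) ∨ ((¬x0 ∨ T) ∨ x0)
  →10  (F ∧ ((F ∨ x0) ∧ (F ∨ x0))) ∨ ((¬x0 ∨ T) ∨ x0)
  →11  F ∨ ((¬x0 ∨ T) ∨ x0)
  →12  (¬x0 ∨ T) ∨ x0
  →13  T ∨ x0
  →14  T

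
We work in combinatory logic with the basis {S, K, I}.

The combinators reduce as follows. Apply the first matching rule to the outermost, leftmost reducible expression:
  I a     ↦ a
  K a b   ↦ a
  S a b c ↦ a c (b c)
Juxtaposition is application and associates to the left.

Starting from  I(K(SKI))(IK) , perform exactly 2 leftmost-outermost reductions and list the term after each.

  start: I(K(SKI))(IK)
  →1  K(SKI)(IK)
  →2  SKI

Answer: after 2 steps: SKI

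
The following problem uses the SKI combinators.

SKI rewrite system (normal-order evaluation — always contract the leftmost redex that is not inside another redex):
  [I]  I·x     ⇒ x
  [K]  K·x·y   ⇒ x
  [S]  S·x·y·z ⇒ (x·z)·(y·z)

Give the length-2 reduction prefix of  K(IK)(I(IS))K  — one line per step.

  start: K(IK)(I(IS))K
  [1] IKK
  [2] KK

Answer: after 2 steps: KK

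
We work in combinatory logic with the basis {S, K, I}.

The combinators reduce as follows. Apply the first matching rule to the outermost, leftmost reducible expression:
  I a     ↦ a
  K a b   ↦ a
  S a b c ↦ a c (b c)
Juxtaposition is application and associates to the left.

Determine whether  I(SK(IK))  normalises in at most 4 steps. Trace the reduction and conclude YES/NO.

Answer: YES — reaches normal form SKK in 2 ≤ 4 steps

Derivation:
  start: I(SK(IK))
  [1] SK(IK)
  [2] SKK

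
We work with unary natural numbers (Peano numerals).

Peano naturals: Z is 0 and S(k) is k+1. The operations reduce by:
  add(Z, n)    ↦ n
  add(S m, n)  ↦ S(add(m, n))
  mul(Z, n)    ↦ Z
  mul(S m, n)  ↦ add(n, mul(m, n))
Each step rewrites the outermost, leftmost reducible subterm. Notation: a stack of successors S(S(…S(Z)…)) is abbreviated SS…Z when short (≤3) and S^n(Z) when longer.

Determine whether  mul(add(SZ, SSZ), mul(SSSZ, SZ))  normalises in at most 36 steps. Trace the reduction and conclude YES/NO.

  start: mul(add(SZ, SSZ), mul(SSSZ, SZ))
  [1] mul(S(add(Z, SSZ)), mul(SSSZ, SZ))
  [2] add(mul(SSSZ, SZ), mul(add(Z, SSZ), mul(SSSZ, SZ)))
  [3] add(add(SZ, mul(SSZ, SZ)), mul(add(Z, SSZ), mul(SSSZ, SZ)))
  [4] add(S(add(Z, mul(SSZ, SZ))), mul(add(Z, SSZ), mul(SSSZ, SZ)))
  [5] S(add(add(Z, mul(SSZ, SZ)), mul(add(Z, SSZ), mul(SSSZ, SZ))))
  [6] S(add(mul(SSZ, SZ), mul(add(Z, SSZ), mul(SSSZ, SZ))))
  [7] S(add(add(SZ, mul(SZ, SZ)), mul(add(Z, SSZ), mul(SSSZ, SZ))))
  [8] S(add(S(add(Z, mul(SZ, SZ))), mul(add(Z, SSZ), mul(SSSZ, SZ))))
  [9] S(S(add(add(Z, mul(SZ, SZ)), mul(add(Z, SSZ), mul(SSSZ, SZ)))))
  [10] S(S(add(mul(SZ, SZ), mul(add(Z, SSZ), mul(SSSZ, SZ)))))
  [11] S(S(add(add(SZ, mul(Z, SZ)), mul(add(Z, SSZ), mul(SSSZ, SZ)))))
  [12] S(S(add(S(add(Z, mul(Z, SZ))), mul(add(Z, SSZ), mul(SSSZ, SZ)))))
  [13] S(S(S(add(add(Z, mul(Z, SZ)), mul(add(Z, SSZ), mul(SSSZ, SZ))))))
  [14] S(S(S(add(mul(Z, SZ), mul(add(Z, SSZ), mul(SSSZ, SZ))))))
  [15] S(S(S(add(Z, mul(add(Z, SSZ), mul(SSSZ, SZ))))))
  [16] S(S(S(mul(add(Z, SSZ), mul(SSSZ, SZ)))))
  [17] S(S(S(mul(SSZ, mul(SSSZ, SZ)))))
  [18] S(S(S(add(mul(SSSZ, SZ), mul(SZ, mul(SSSZ, SZ))))))
  [19] S(S(S(add(add(SZ, mul(SSZ, SZ)), mul(SZ, mul(SSSZ, SZ))))))
  [20] S(S(S(add(S(add(Z, mul(SSZ, SZ))), mul(SZ, mul(SSSZ, SZ))))))
  [21] S(S(S(S(add(add(Z, mul(SSZ, SZ)), mul(SZ, mul(SSSZ, SZ)))))))
  [22] S(S(S(S(add(mul(SSZ, SZ), mul(SZ, mul(SSSZ, SZ)))))))
  [23] S(S(S(S(add(add(SZ, mul(SZ, SZ)), mul(SZ, mul(SSSZ, SZ)))))))
  [24] S(S(S(S(add(S(add(Z, mul(SZ, SZ))), mul(SZ, mul(SSSZ, SZ)))))))
  [25] S(S(S(S(S(add(add(Z, mul(SZ, SZ)), mul(SZ, mul(SSSZ, SZ))))))))
  [26] S(S(S(S(S(add(mul(SZ, SZ), mul(SZ, mul(SSSZ, SZ))))))))
  [27] S(S(S(S(S(add(add(SZ, mul(Z, SZ)), mul(SZ, mul(SSSZ, SZ))))))))
  [28] S(S(S(S(S(add(S(add(Z, mul(Z, SZ))), mul(SZ, mul(SSSZ, SZ))))))))
  [29] S(S(S(S(S(S(add(add(Z, mul(Z, SZ)), mul(SZ, mul(SSSZ, SZ)))))))))
  [30] S(S(S(S(S(S(add(mul(Z, SZ), mul(SZ, mul(SSSZ, SZ)))))))))
  [31] S(S(S(S(S(S(add(Z, mul(SZ, mul(SSSZ, SZ)))))))))
  [32] S(S(S(S(S(S(mul(SZ, mul(SSSZ, SZ))))))))
  [33] S(S(S(S(S(S(add(mul(SSSZ, SZ), mul(Z, mul(SSSZ, SZ)))))))))
  [34] S(S(S(S(S(S(add(add(SZ, mul(SSZ, SZ)), mul(Z, mul(SSSZ, SZ)))))))))
  [35] S(S(S(S(S(S(add(S(add(Z, mul(SSZ, SZ))), mul(Z, mul(SSSZ, SZ)))))))))
  [36] S(S(S(S(S(S(S(add(add(Z, mul(SSZ, SZ)), mul(Z, mul(SSSZ, SZ))))))))))

Answer: NO — after 36 steps the term is S(S(S(S(S(S(S(add(add(Z, mul(SSZ, SZ)), mul(Z, mul(SSSZ, SZ)))))))))), not yet normal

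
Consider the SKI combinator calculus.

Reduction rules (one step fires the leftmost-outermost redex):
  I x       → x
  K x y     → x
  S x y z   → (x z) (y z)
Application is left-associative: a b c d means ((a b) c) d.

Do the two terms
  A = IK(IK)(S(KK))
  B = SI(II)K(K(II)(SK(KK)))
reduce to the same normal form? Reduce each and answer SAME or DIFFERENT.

Answer: SAME — A ⇓ K, B ⇓ K

Derivation:
Term A:
  start: IK(IK)(S(KK))
  [1] K(IK)(S(KK))
  [2] IK
  [3] K

Term B:
  start: SI(II)K(K(II)(SK(KK)))
  [1] IK(IIK)(K(II)(SK(KK)))
  [2] K(IIK)(K(II)(SK(KK)))
  [3] IIK
  [4] IK
  [5] K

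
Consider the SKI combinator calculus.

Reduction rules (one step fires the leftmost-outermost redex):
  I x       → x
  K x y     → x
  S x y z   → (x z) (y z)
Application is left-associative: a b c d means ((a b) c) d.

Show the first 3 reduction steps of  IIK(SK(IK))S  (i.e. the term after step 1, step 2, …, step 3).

Answer: after 3 steps: SK(IK)

Reduction:
  start: IIK(SK(IK))S
  →1  IK(SK(IK))S
  →2  K(SK(IK))S
  →3  SK(IK)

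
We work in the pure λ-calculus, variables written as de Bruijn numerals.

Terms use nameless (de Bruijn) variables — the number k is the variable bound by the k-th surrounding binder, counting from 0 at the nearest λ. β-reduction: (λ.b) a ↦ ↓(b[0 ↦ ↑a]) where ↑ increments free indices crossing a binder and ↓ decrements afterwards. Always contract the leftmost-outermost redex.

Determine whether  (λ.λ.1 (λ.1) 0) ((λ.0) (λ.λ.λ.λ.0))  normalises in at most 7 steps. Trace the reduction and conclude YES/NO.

  start: (λ.λ.1 (λ.1) 0) ((λ.0) (λ.λ.λ.λ.0))
  →1  λ.(λ.0) (λ.λ.λ.λ.0) (λ.1) 0
  →2  λ.(λ.λ.λ.λ.0) (λ.1) 0
  →3  λ.(λ.λ.λ.0) 0
  →4  λ.λ.λ.0

Answer: YES — reaches normal form λ.λ.λ.0 in 4 ≤ 7 steps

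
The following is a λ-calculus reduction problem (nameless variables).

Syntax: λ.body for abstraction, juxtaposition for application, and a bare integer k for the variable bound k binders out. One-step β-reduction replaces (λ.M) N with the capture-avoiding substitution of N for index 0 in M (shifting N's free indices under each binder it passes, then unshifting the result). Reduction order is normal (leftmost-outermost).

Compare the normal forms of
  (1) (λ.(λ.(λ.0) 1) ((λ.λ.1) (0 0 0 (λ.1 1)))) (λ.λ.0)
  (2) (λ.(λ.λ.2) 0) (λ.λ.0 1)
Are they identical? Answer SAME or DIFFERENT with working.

Answer: DIFFERENT — A ⇓ λ.λ.0, B ⇓ λ.λ.λ.0 1

Working:
Term A:
  start: (λ.(λ.(λ.0) 1) ((λ.λ.1) (0 0 0 (λ.1 1)))) (λ.λ.0)
  step 1: (λ.(λ.0) (λ.λ.0)) ((λ.λ.1) ((λ.λ.0) (λ.λ.0) (λ.λ.0) (λ.(λ.λ.0) (λ.λ.0))))
  step 2: (λ.0) (λ.λ.0)
  step 3: λ.λ.0

Term B:
  start: (λ.(λ.λ.2) 0) (λ.λ.0 1)
  step 1: (λ.λ.λ.λ.0 1) (λ.λ.0 1)
  step 2: λ.λ.λ.0 1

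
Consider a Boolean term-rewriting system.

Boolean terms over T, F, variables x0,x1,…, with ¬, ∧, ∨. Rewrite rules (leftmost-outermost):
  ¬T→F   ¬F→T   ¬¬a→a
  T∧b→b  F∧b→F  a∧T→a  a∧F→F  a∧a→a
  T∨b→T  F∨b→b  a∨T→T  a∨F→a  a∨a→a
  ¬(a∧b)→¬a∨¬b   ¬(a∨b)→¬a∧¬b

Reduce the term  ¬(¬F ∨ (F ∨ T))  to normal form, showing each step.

  start: ¬(¬F ∨ (F ∨ T))
  step 1: ¬¬F ∧ ¬(F ∨ T)
  step 2: F ∧ ¬(F ∨ T)
  step 3: F

Answer: normal form = F  (in 3 steps)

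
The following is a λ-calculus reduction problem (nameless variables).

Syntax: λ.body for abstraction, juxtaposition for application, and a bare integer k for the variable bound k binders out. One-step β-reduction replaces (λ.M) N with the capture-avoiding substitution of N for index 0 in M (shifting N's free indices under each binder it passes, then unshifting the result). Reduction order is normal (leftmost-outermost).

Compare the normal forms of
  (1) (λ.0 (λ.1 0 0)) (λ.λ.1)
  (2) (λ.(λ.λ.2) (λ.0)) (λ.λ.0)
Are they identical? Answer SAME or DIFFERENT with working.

Answer: DIFFERENT — A ⇓ λ.λ.0, B ⇓ λ.λ.λ.0

Reduction:
Term A:
  start: (λ.0 (λ.1 0 0)) (λ.λ.1)
  [1] (λ.λ.1) (λ.(λ.λ.1) 0 0)
  [2] λ.λ.(λ.λ.1) 0 0
  [3] λ.λ.(λ.1) 0
  [4] λ.λ.0

Term B:
  start: (λ.(λ.λ.2) (λ.0)) (λ.λ.0)
  [1] (λ.λ.λ.λ.0) (λ.0)
  [2] λ.λ.λ.0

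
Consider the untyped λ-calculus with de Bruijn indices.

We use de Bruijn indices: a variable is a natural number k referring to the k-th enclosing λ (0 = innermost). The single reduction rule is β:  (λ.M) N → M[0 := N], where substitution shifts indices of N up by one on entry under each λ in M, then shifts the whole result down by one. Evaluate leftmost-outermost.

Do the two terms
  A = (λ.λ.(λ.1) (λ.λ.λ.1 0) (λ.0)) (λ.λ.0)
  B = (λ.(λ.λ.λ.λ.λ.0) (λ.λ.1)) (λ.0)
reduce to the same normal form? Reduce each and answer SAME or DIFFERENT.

Term A:
  start: (λ.λ.(λ.1) (λ.λ.λ.1 0) (λ.0)) (λ.λ.0)
  step 1: λ.(λ.1) (λ.λ.λ.1 0) (λ.0)
  step 2: λ.0 (λ.0)

Term B:
  start: (λ.(λ.λ.λ.λ.λ.0) (λ.λ.1)) (λ.0)
  step 1: (λ.λ.λ.λ.λ.0) (λ.λ.1)
  step 2: λ.λ.λ.λ.0

Answer: DIFFERENT — A ⇓ λ.0 (λ.0), B ⇓ λ.λ.λ.λ.0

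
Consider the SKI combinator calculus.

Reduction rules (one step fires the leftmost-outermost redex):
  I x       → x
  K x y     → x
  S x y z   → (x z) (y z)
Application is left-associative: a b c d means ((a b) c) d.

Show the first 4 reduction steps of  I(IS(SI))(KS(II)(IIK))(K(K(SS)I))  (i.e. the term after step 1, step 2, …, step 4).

  start: I(IS(SI))(KS(II)(IIK))(K(K(SS)I))
  [1] IS(SI)(KS(II)(IIK))(K(K(SS)I))
  [2] S(SI)(KS(II)(IIK))(K(K(SS)I))
  [3] SI(K(K(SS)I))(KS(II)(IIK)(K(K(SS)I)))
  [4] I(KS(II)(IIK)(K(K(SS)I)))(K(K(SS)I)(KS(II)(IIK)(K(K(SS)I))))

Answer: after 4 steps: I(KS(II)(IIK)(K(K(SS)I)))(K(K(SS)I)(KS(II)(IIK)(K(K(SS)I))))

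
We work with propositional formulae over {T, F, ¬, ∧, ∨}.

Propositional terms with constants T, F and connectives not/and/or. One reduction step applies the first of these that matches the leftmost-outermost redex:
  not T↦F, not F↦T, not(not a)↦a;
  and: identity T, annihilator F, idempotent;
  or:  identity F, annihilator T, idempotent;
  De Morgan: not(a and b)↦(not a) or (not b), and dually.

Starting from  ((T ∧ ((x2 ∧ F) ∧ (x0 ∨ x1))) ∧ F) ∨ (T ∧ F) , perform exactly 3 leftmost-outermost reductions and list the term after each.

Answer: after 3 steps: F

Reduction:
  start: ((T ∧ ((x2 ∧ F) ∧ (x0 ∨ x1))) ∧ F) ∨ (T ∧ F)
  [1] F ∨ (T ∧ F)
  [2] T ∧ F
  [3] F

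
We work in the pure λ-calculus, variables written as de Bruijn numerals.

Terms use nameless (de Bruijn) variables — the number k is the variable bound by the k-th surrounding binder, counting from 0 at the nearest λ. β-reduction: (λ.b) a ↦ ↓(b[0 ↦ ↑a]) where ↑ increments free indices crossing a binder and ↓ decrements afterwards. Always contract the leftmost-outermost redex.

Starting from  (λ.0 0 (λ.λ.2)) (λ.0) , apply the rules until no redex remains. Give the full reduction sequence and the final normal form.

  start: (λ.0 0 (λ.λ.2)) (λ.0)
  step 1: (λ.0) (λ.0) (λ.λ.λ.0)
  step 2: (λ.0) (λ.λ.λ.0)
  step 3: λ.λ.λ.0

Answer: normal form = λ.λ.λ.0  (in 3 steps)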